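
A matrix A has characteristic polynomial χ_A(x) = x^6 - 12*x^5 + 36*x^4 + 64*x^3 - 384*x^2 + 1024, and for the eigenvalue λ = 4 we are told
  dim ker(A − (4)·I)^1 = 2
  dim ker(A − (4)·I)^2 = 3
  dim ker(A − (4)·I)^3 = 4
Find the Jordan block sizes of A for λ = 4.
Block sizes for λ = 4: [3, 1]

From the dimensions of kernels of powers, the number of Jordan blocks of size at least j is d_j − d_{j−1} where d_j = dim ker(N^j) (with d_0 = 0). Computing the differences gives [2, 1, 1].
The number of blocks of size exactly k is (#blocks of size ≥ k) − (#blocks of size ≥ k + 1), so the partition is: 1 block(s) of size 1, 1 block(s) of size 3.
In nonincreasing order the block sizes are [3, 1].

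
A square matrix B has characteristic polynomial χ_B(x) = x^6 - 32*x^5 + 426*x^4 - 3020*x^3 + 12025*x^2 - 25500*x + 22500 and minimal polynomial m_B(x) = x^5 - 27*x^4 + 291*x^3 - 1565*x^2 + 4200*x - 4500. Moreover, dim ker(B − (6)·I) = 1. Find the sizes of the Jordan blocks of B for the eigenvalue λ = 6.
Block sizes for λ = 6: [2]

Step 1 — from the characteristic polynomial, algebraic multiplicity of λ = 6 is 2. From dim ker(B − (6)·I) = 1, there are exactly 1 Jordan blocks for λ = 6.
Step 2 — from the minimal polynomial, the factor (x − 6)^2 tells us the largest block for λ = 6 has size 2.
Step 3 — with total size 2, 1 blocks, and largest block 2, the block sizes (in nonincreasing order) are [2].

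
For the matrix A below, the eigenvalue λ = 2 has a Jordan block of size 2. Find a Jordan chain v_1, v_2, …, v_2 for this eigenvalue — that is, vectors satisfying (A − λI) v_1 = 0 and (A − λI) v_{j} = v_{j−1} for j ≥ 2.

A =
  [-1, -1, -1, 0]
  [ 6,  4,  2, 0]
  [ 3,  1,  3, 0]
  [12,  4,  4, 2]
A Jordan chain for λ = 2 of length 2:
v_1 = (-3, 6, 3, 12)ᵀ
v_2 = (1, 0, 0, 0)ᵀ

Let N = A − (2)·I. We want v_2 with N^2 v_2 = 0 but N^1 v_2 ≠ 0; then v_{j-1} := N · v_j for j = 2, …, 2.

Pick v_2 = (1, 0, 0, 0)ᵀ.
Then v_1 = N · v_2 = (-3, 6, 3, 12)ᵀ.

Sanity check: (A − (2)·I) v_1 = (0, 0, 0, 0)ᵀ = 0. ✓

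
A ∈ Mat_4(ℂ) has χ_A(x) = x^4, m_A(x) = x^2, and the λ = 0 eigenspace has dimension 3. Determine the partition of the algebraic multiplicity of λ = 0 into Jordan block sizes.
Block sizes for λ = 0: [2, 1, 1]

Step 1 — from the characteristic polynomial, algebraic multiplicity of λ = 0 is 4. From dim ker(A − (0)·I) = 3, there are exactly 3 Jordan blocks for λ = 0.
Step 2 — from the minimal polynomial, the factor (x − 0)^2 tells us the largest block for λ = 0 has size 2.
Step 3 — with total size 4, 3 blocks, and largest block 2, the block sizes (in nonincreasing order) are [2, 1, 1].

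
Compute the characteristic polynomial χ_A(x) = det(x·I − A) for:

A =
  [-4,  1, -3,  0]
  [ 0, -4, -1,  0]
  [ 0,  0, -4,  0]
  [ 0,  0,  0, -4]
x^4 + 16*x^3 + 96*x^2 + 256*x + 256

Expanding det(x·I − A) (e.g. by cofactor expansion or by noting that A is similar to its Jordan form J, which has the same characteristic polynomial as A) gives
  χ_A(x) = x^4 + 16*x^3 + 96*x^2 + 256*x + 256
which factors as (x + 4)^4. The eigenvalues (with algebraic multiplicities) are λ = -4 with multiplicity 4.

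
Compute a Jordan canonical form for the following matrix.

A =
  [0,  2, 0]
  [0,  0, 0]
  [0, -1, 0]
J_2(0) ⊕ J_1(0)

The characteristic polynomial is
  det(x·I − A) = x^3

Eigenvalues and multiplicities (the geometric multiplicity of λ is n − rank(A − λI), which equals the number of Jordan blocks for λ):
  λ = 0: algebraic multiplicity = 3, geometric multiplicity = 2

Determining the block sizes for each eigenvalue:
  λ = 0: 2 blocks summing to 3 forces exactly one block of size 2 and the rest size 1 → block sizes [2, 1]

Assembling the blocks gives a Jordan form
J =
  [0, 1, 0]
  [0, 0, 0]
  [0, 0, 0]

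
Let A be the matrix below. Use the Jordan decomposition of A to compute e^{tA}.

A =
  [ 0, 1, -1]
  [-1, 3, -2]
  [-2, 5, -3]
e^{tA} =
  [t^2/2 + 1, -t^2 + t, t^2/2 - t]
  [t^2/2 - t, -t^2 + 3*t + 1, t^2/2 - 2*t]
  [t^2/2 - 2*t, -t^2 + 5*t, t^2/2 - 3*t + 1]

Strategy: write A = P · J · P⁻¹ where J is a Jordan canonical form, so e^{tA} = P · e^{tJ} · P⁻¹, and e^{tJ} can be computed block-by-block.

A has Jordan form
J =
  [0, 1, 0]
  [0, 0, 1]
  [0, 0, 0]
(up to reordering of blocks).

Per-block formulas:
  For a 3×3 Jordan block J_3(0): exp(t · J_3(0)) = e^(0t)·(I + t·N + (t^2/2)·N^2), where N is the 3×3 nilpotent shift.

After assembling e^{tJ} and conjugating by P, we get:

e^{tA} =
  [t^2/2 + 1, -t^2 + t, t^2/2 - t]
  [t^2/2 - t, -t^2 + 3*t + 1, t^2/2 - 2*t]
  [t^2/2 - 2*t, -t^2 + 5*t, t^2/2 - 3*t + 1]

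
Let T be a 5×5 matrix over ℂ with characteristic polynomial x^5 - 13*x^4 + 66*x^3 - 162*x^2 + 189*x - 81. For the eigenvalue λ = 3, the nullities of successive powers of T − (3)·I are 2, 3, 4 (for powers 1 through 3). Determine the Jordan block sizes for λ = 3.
Block sizes for λ = 3: [3, 1]

From the dimensions of kernels of powers, the number of Jordan blocks of size at least j is d_j − d_{j−1} where d_j = dim ker(N^j) (with d_0 = 0). Computing the differences gives [2, 1, 1].
The number of blocks of size exactly k is (#blocks of size ≥ k) − (#blocks of size ≥ k + 1), so the partition is: 1 block(s) of size 1, 1 block(s) of size 3.
In nonincreasing order the block sizes are [3, 1].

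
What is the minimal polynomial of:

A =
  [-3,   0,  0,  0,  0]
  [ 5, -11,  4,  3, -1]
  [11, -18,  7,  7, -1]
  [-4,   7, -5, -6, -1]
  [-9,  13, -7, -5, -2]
x^3 + 9*x^2 + 27*x + 27

The characteristic polynomial is χ_A(x) = (x + 3)^5, so the eigenvalues are known. The minimal polynomial is
  m_A(x) = Π_λ (x − λ)^{k_λ}
where k_λ is the size of the *largest* Jordan block for λ (equivalently, the smallest k with (A − λI)^k v = 0 for every generalised eigenvector v of λ).

  λ = -3: largest Jordan block has size 3, contributing (x + 3)^3

So m_A(x) = (x + 3)^3 = x^3 + 9*x^2 + 27*x + 27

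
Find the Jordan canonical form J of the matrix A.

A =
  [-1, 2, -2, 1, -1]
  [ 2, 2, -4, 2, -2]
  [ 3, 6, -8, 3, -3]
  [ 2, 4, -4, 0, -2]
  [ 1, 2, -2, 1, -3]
J_2(-2) ⊕ J_1(-2) ⊕ J_1(-2) ⊕ J_1(-2)

The characteristic polynomial is
  det(x·I − A) = x^5 + 10*x^4 + 40*x^3 + 80*x^2 + 80*x + 32 = (x + 2)^5

Eigenvalues and multiplicities (the geometric multiplicity of λ is n − rank(A − λI), which equals the number of Jordan blocks for λ):
  λ = -2: algebraic multiplicity = 5, geometric multiplicity = 4

Determining the block sizes for each eigenvalue:
  λ = -2: 4 blocks summing to 5 forces exactly one block of size 2 and the rest size 1 → block sizes [2, 1, 1, 1]

Assembling the blocks gives a Jordan form
J =
  [-2,  1,  0,  0,  0]
  [ 0, -2,  0,  0,  0]
  [ 0,  0, -2,  0,  0]
  [ 0,  0,  0, -2,  0]
  [ 0,  0,  0,  0, -2]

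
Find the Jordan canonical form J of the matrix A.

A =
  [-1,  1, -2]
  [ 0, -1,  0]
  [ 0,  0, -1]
J_2(-1) ⊕ J_1(-1)

The characteristic polynomial is
  det(x·I − A) = x^3 + 3*x^2 + 3*x + 1 = (x + 1)^3

Eigenvalues and multiplicities (the geometric multiplicity of λ is n − rank(A − λI), which equals the number of Jordan blocks for λ):
  λ = -1: algebraic multiplicity = 3, geometric multiplicity = 2

Determining the block sizes for each eigenvalue:
  λ = -1: 2 blocks summing to 3 forces exactly one block of size 2 and the rest size 1 → block sizes [2, 1]

Assembling the blocks gives a Jordan form
J =
  [-1,  1,  0]
  [ 0, -1,  0]
  [ 0,  0, -1]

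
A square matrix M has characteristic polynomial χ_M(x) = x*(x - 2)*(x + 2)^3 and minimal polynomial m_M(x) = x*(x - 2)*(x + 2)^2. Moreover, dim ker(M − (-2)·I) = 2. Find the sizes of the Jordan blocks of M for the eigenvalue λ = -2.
Block sizes for λ = -2: [2, 1]

Step 1 — from the characteristic polynomial, algebraic multiplicity of λ = -2 is 3. From dim ker(M − (-2)·I) = 2, there are exactly 2 Jordan blocks for λ = -2.
Step 2 — from the minimal polynomial, the factor (x + 2)^2 tells us the largest block for λ = -2 has size 2.
Step 3 — with total size 3, 2 blocks, and largest block 2, the block sizes (in nonincreasing order) are [2, 1].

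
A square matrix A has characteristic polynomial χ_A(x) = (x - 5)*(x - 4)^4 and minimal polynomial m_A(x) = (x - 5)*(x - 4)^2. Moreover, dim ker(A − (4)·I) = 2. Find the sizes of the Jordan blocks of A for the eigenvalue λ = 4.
Block sizes for λ = 4: [2, 2]

Step 1 — from the characteristic polynomial, algebraic multiplicity of λ = 4 is 4. From dim ker(A − (4)·I) = 2, there are exactly 2 Jordan blocks for λ = 4.
Step 2 — from the minimal polynomial, the factor (x − 4)^2 tells us the largest block for λ = 4 has size 2.
Step 3 — with total size 4, 2 blocks, and largest block 2, the block sizes (in nonincreasing order) are [2, 2].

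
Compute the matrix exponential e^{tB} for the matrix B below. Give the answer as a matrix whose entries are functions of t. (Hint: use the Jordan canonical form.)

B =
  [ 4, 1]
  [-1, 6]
e^{tB} =
  [-t*exp(5*t) + exp(5*t), t*exp(5*t)]
  [-t*exp(5*t), t*exp(5*t) + exp(5*t)]

Strategy: write B = P · J · P⁻¹ where J is a Jordan canonical form, so e^{tB} = P · e^{tJ} · P⁻¹, and e^{tJ} can be computed block-by-block.

B has Jordan form
J =
  [5, 1]
  [0, 5]
(up to reordering of blocks).

Per-block formulas:
  For a 2×2 Jordan block J_2(5): exp(t · J_2(5)) = e^(5t)·(I + t·N), where N is the 2×2 nilpotent shift.

After assembling e^{tJ} and conjugating by P, we get:

e^{tB} =
  [-t*exp(5*t) + exp(5*t), t*exp(5*t)]
  [-t*exp(5*t), t*exp(5*t) + exp(5*t)]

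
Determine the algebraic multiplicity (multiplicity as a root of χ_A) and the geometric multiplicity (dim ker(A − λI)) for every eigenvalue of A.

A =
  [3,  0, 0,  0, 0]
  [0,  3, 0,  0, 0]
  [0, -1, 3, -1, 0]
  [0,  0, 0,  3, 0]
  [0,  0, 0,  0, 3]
λ = 3: alg = 5, geom = 4

Step 1 — factor the characteristic polynomial to read off the algebraic multiplicities:
  χ_A(x) = (x - 3)^5

Step 2 — compute geometric multiplicities via the rank-nullity identity g(λ) = n − rank(A − λI):
  rank(A − (3)·I) = 1, so dim ker(A − (3)·I) = n − 1 = 4

Summary:
  λ = 3: algebraic multiplicity = 5, geometric multiplicity = 4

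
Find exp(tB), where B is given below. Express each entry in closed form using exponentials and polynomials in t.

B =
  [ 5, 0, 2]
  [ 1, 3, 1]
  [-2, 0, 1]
e^{tB} =
  [2*t*exp(3*t) + exp(3*t), 0, 2*t*exp(3*t)]
  [t*exp(3*t), exp(3*t), t*exp(3*t)]
  [-2*t*exp(3*t), 0, -2*t*exp(3*t) + exp(3*t)]

Strategy: write B = P · J · P⁻¹ where J is a Jordan canonical form, so e^{tB} = P · e^{tJ} · P⁻¹, and e^{tJ} can be computed block-by-block.

B has Jordan form
J =
  [3, 1, 0]
  [0, 3, 0]
  [0, 0, 3]
(up to reordering of blocks).

Per-block formulas:
  For a 1×1 block at λ = 3: exp(t · [3]) = [e^(3t)].
  For a 2×2 Jordan block J_2(3): exp(t · J_2(3)) = e^(3t)·(I + t·N), where N is the 2×2 nilpotent shift.

After assembling e^{tJ} and conjugating by P, we get:

e^{tB} =
  [2*t*exp(3*t) + exp(3*t), 0, 2*t*exp(3*t)]
  [t*exp(3*t), exp(3*t), t*exp(3*t)]
  [-2*t*exp(3*t), 0, -2*t*exp(3*t) + exp(3*t)]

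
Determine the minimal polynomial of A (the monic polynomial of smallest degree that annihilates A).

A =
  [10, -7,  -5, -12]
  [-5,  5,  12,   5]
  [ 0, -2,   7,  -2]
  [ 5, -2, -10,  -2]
x^3 - 15*x^2 + 75*x - 125

The characteristic polynomial is χ_A(x) = (x - 5)^4, so the eigenvalues are known. The minimal polynomial is
  m_A(x) = Π_λ (x − λ)^{k_λ}
where k_λ is the size of the *largest* Jordan block for λ (equivalently, the smallest k with (A − λI)^k v = 0 for every generalised eigenvector v of λ).

  λ = 5: largest Jordan block has size 3, contributing (x − 5)^3

So m_A(x) = (x - 5)^3 = x^3 - 15*x^2 + 75*x - 125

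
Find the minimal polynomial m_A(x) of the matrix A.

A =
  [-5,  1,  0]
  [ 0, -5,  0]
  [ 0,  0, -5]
x^2 + 10*x + 25

The characteristic polynomial is χ_A(x) = (x + 5)^3, so the eigenvalues are known. The minimal polynomial is
  m_A(x) = Π_λ (x − λ)^{k_λ}
where k_λ is the size of the *largest* Jordan block for λ (equivalently, the smallest k with (A − λI)^k v = 0 for every generalised eigenvector v of λ).

  λ = -5: largest Jordan block has size 2, contributing (x + 5)^2

So m_A(x) = (x + 5)^2 = x^2 + 10*x + 25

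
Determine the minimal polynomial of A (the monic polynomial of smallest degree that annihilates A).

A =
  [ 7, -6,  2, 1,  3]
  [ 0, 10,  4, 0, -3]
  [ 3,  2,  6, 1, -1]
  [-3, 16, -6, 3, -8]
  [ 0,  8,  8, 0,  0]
x^4 - 22*x^3 + 180*x^2 - 648*x + 864

The characteristic polynomial is χ_A(x) = (x - 6)^3*(x - 4)^2, so the eigenvalues are known. The minimal polynomial is
  m_A(x) = Π_λ (x − λ)^{k_λ}
where k_λ is the size of the *largest* Jordan block for λ (equivalently, the smallest k with (A − λI)^k v = 0 for every generalised eigenvector v of λ).

  λ = 4: largest Jordan block has size 1, contributing (x − 4)
  λ = 6: largest Jordan block has size 3, contributing (x − 6)^3

So m_A(x) = (x - 6)^3*(x - 4) = x^4 - 22*x^3 + 180*x^2 - 648*x + 864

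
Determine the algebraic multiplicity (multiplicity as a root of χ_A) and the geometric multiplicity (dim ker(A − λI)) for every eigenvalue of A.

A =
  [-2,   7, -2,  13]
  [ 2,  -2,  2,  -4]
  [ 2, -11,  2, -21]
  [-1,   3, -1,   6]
λ = 0: alg = 3, geom = 1; λ = 4: alg = 1, geom = 1

Step 1 — factor the characteristic polynomial to read off the algebraic multiplicities:
  χ_A(x) = x^3*(x - 4)

Step 2 — compute geometric multiplicities via the rank-nullity identity g(λ) = n − rank(A − λI):
  rank(A − (0)·I) = 3, so dim ker(A − (0)·I) = n − 3 = 1
  rank(A − (4)·I) = 3, so dim ker(A − (4)·I) = n − 3 = 1

Summary:
  λ = 0: algebraic multiplicity = 3, geometric multiplicity = 1
  λ = 4: algebraic multiplicity = 1, geometric multiplicity = 1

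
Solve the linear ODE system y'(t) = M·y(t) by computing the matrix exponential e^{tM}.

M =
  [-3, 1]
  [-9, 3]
e^{tM} =
  [1 - 3*t, t]
  [-9*t, 3*t + 1]

Strategy: write M = P · J · P⁻¹ where J is a Jordan canonical form, so e^{tM} = P · e^{tJ} · P⁻¹, and e^{tJ} can be computed block-by-block.

M has Jordan form
J =
  [0, 1]
  [0, 0]
(up to reordering of blocks).

Per-block formulas:
  For a 2×2 Jordan block J_2(0): exp(t · J_2(0)) = e^(0t)·(I + t·N), where N is the 2×2 nilpotent shift.

After assembling e^{tJ} and conjugating by P, we get:

e^{tM} =
  [1 - 3*t, t]
  [-9*t, 3*t + 1]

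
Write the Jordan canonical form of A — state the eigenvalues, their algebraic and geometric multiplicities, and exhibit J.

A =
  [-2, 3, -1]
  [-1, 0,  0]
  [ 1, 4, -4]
J_3(-2)

The characteristic polynomial is
  det(x·I − A) = x^3 + 6*x^2 + 12*x + 8 = (x + 2)^3

Eigenvalues and multiplicities (the geometric multiplicity of λ is n − rank(A − λI), which equals the number of Jordan blocks for λ):
  λ = -2: algebraic multiplicity = 3, geometric multiplicity = 1

Determining the block sizes for each eigenvalue:
  λ = -2: one block (gm = 1), so the single block has size am = 3 → block sizes [3]

Assembling the blocks gives a Jordan form
J =
  [-2,  1,  0]
  [ 0, -2,  1]
  [ 0,  0, -2]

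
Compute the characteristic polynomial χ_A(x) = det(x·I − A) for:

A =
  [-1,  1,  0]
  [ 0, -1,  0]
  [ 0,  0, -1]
x^3 + 3*x^2 + 3*x + 1

Expanding det(x·I − A) (e.g. by cofactor expansion or by noting that A is similar to its Jordan form J, which has the same characteristic polynomial as A) gives
  χ_A(x) = x^3 + 3*x^2 + 3*x + 1
which factors as (x + 1)^3. The eigenvalues (with algebraic multiplicities) are λ = -1 with multiplicity 3.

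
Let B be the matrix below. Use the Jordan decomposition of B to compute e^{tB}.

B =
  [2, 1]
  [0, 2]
e^{tB} =
  [exp(2*t), t*exp(2*t)]
  [0, exp(2*t)]

Strategy: write B = P · J · P⁻¹ where J is a Jordan canonical form, so e^{tB} = P · e^{tJ} · P⁻¹, and e^{tJ} can be computed block-by-block.

B has Jordan form
J =
  [2, 1]
  [0, 2]
(up to reordering of blocks).

Per-block formulas:
  For a 2×2 Jordan block J_2(2): exp(t · J_2(2)) = e^(2t)·(I + t·N), where N is the 2×2 nilpotent shift.

After assembling e^{tJ} and conjugating by P, we get:

e^{tB} =
  [exp(2*t), t*exp(2*t)]
  [0, exp(2*t)]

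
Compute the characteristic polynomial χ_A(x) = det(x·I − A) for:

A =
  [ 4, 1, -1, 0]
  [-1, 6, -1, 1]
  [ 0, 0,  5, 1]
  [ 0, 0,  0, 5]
x^4 - 20*x^3 + 150*x^2 - 500*x + 625

Expanding det(x·I − A) (e.g. by cofactor expansion or by noting that A is similar to its Jordan form J, which has the same characteristic polynomial as A) gives
  χ_A(x) = x^4 - 20*x^3 + 150*x^2 - 500*x + 625
which factors as (x - 5)^4. The eigenvalues (with algebraic multiplicities) are λ = 5 with multiplicity 4.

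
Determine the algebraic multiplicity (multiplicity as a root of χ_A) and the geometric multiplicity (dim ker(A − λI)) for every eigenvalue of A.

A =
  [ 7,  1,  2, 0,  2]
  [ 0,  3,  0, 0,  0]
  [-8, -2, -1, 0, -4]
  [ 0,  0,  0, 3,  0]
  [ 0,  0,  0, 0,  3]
λ = 3: alg = 5, geom = 4

Step 1 — factor the characteristic polynomial to read off the algebraic multiplicities:
  χ_A(x) = (x - 3)^5

Step 2 — compute geometric multiplicities via the rank-nullity identity g(λ) = n − rank(A − λI):
  rank(A − (3)·I) = 1, so dim ker(A − (3)·I) = n − 1 = 4

Summary:
  λ = 3: algebraic multiplicity = 5, geometric multiplicity = 4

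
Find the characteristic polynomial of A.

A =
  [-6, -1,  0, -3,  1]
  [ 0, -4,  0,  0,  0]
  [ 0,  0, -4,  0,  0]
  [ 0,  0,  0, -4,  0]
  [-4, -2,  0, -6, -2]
x^5 + 20*x^4 + 160*x^3 + 640*x^2 + 1280*x + 1024

Expanding det(x·I − A) (e.g. by cofactor expansion or by noting that A is similar to its Jordan form J, which has the same characteristic polynomial as A) gives
  χ_A(x) = x^5 + 20*x^4 + 160*x^3 + 640*x^2 + 1280*x + 1024
which factors as (x + 4)^5. The eigenvalues (with algebraic multiplicities) are λ = -4 with multiplicity 5.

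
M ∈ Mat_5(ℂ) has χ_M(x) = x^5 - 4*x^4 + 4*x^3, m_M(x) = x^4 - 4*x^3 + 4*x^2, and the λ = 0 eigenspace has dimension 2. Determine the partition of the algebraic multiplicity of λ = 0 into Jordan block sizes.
Block sizes for λ = 0: [2, 1]

Step 1 — from the characteristic polynomial, algebraic multiplicity of λ = 0 is 3. From dim ker(M − (0)·I) = 2, there are exactly 2 Jordan blocks for λ = 0.
Step 2 — from the minimal polynomial, the factor (x − 0)^2 tells us the largest block for λ = 0 has size 2.
Step 3 — with total size 3, 2 blocks, and largest block 2, the block sizes (in nonincreasing order) are [2, 1].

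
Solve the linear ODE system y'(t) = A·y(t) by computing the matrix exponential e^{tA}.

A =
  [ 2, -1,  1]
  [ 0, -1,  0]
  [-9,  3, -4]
e^{tA} =
  [3*t*exp(-t) + exp(-t), -t*exp(-t), t*exp(-t)]
  [0, exp(-t), 0]
  [-9*t*exp(-t), 3*t*exp(-t), -3*t*exp(-t) + exp(-t)]

Strategy: write A = P · J · P⁻¹ where J is a Jordan canonical form, so e^{tA} = P · e^{tJ} · P⁻¹, and e^{tJ} can be computed block-by-block.

A has Jordan form
J =
  [-1,  1,  0]
  [ 0, -1,  0]
  [ 0,  0, -1]
(up to reordering of blocks).

Per-block formulas:
  For a 2×2 Jordan block J_2(-1): exp(t · J_2(-1)) = e^(-1t)·(I + t·N), where N is the 2×2 nilpotent shift.
  For a 1×1 block at λ = -1: exp(t · [-1]) = [e^(-1t)].

After assembling e^{tJ} and conjugating by P, we get:

e^{tA} =
  [3*t*exp(-t) + exp(-t), -t*exp(-t), t*exp(-t)]
  [0, exp(-t), 0]
  [-9*t*exp(-t), 3*t*exp(-t), -3*t*exp(-t) + exp(-t)]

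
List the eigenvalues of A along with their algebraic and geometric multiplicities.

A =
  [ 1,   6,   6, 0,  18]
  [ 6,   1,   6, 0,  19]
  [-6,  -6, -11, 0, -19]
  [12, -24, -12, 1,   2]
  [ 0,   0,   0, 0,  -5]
λ = -5: alg = 3, geom = 2; λ = 1: alg = 2, geom = 2

Step 1 — factor the characteristic polynomial to read off the algebraic multiplicities:
  χ_A(x) = (x - 1)^2*(x + 5)^3

Step 2 — compute geometric multiplicities via the rank-nullity identity g(λ) = n − rank(A − λI):
  rank(A − (-5)·I) = 3, so dim ker(A − (-5)·I) = n − 3 = 2
  rank(A − (1)·I) = 3, so dim ker(A − (1)·I) = n − 3 = 2

Summary:
  λ = -5: algebraic multiplicity = 3, geometric multiplicity = 2
  λ = 1: algebraic multiplicity = 2, geometric multiplicity = 2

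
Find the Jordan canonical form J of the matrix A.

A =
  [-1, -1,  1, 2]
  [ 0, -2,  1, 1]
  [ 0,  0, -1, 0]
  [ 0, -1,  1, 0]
J_3(-1) ⊕ J_1(-1)

The characteristic polynomial is
  det(x·I − A) = x^4 + 4*x^3 + 6*x^2 + 4*x + 1 = (x + 1)^4

Eigenvalues and multiplicities (the geometric multiplicity of λ is n − rank(A − λI), which equals the number of Jordan blocks for λ):
  λ = -1: algebraic multiplicity = 4, geometric multiplicity = 2

Determining the block sizes for each eigenvalue:
  λ = -1: with am = 4 and gm = 2, the partition is not yet determined (e.g. several partitions of 4 into 2 parts exist). Let N = A − (-1)·I. Computing rank(N^1) = 2, rank(N^2) = 1, rank(N^3) = 0; the number of blocks of size ≥ j is rank(N^{j−1}) − rank(N^j), giving [2, 1, 1]. So we have 1 block(s) of size 3, 1 block(s) of size 1 → block sizes [3, 1]

Assembling the blocks gives a Jordan form
J =
  [-1,  1,  0,  0]
  [ 0, -1,  1,  0]
  [ 0,  0, -1,  0]
  [ 0,  0,  0, -1]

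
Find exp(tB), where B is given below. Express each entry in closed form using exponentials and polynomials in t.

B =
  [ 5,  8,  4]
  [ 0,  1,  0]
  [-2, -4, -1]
e^{tB} =
  [2*exp(3*t) - exp(t), 4*exp(3*t) - 4*exp(t), 2*exp(3*t) - 2*exp(t)]
  [0, exp(t), 0]
  [-exp(3*t) + exp(t), -2*exp(3*t) + 2*exp(t), -exp(3*t) + 2*exp(t)]

Strategy: write B = P · J · P⁻¹ where J is a Jordan canonical form, so e^{tB} = P · e^{tJ} · P⁻¹, and e^{tJ} can be computed block-by-block.

B has Jordan form
J =
  [1, 0, 0]
  [0, 1, 0]
  [0, 0, 3]
(up to reordering of blocks).

Per-block formulas:
  For a 1×1 block at λ = 1: exp(t · [1]) = [e^(1t)].
  For a 1×1 block at λ = 3: exp(t · [3]) = [e^(3t)].

After assembling e^{tJ} and conjugating by P, we get:

e^{tB} =
  [2*exp(3*t) - exp(t), 4*exp(3*t) - 4*exp(t), 2*exp(3*t) - 2*exp(t)]
  [0, exp(t), 0]
  [-exp(3*t) + exp(t), -2*exp(3*t) + 2*exp(t), -exp(3*t) + 2*exp(t)]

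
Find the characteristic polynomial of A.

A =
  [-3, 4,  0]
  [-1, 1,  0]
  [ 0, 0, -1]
x^3 + 3*x^2 + 3*x + 1

Expanding det(x·I − A) (e.g. by cofactor expansion or by noting that A is similar to its Jordan form J, which has the same characteristic polynomial as A) gives
  χ_A(x) = x^3 + 3*x^2 + 3*x + 1
which factors as (x + 1)^3. The eigenvalues (with algebraic multiplicities) are λ = -1 with multiplicity 3.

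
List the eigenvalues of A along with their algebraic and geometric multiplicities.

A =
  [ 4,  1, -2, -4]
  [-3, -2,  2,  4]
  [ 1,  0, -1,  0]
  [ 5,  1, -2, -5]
λ = -1: alg = 4, geom = 2

Step 1 — factor the characteristic polynomial to read off the algebraic multiplicities:
  χ_A(x) = (x + 1)^4

Step 2 — compute geometric multiplicities via the rank-nullity identity g(λ) = n − rank(A − λI):
  rank(A − (-1)·I) = 2, so dim ker(A − (-1)·I) = n − 2 = 2

Summary:
  λ = -1: algebraic multiplicity = 4, geometric multiplicity = 2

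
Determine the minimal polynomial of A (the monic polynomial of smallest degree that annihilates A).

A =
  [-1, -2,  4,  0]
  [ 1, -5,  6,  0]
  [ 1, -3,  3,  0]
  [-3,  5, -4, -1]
x^3 + 3*x^2 + 3*x + 1

The characteristic polynomial is χ_A(x) = (x + 1)^4, so the eigenvalues are known. The minimal polynomial is
  m_A(x) = Π_λ (x − λ)^{k_λ}
where k_λ is the size of the *largest* Jordan block for λ (equivalently, the smallest k with (A − λI)^k v = 0 for every generalised eigenvector v of λ).

  λ = -1: largest Jordan block has size 3, contributing (x + 1)^3

So m_A(x) = (x + 1)^3 = x^3 + 3*x^2 + 3*x + 1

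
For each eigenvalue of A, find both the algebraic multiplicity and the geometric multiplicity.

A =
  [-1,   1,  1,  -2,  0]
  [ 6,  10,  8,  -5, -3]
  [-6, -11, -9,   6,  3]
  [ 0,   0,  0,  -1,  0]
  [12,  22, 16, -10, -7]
λ = -4: alg = 1, geom = 1; λ = -1: alg = 4, geom = 2

Step 1 — factor the characteristic polynomial to read off the algebraic multiplicities:
  χ_A(x) = (x + 1)^4*(x + 4)

Step 2 — compute geometric multiplicities via the rank-nullity identity g(λ) = n − rank(A − λI):
  rank(A − (-4)·I) = 4, so dim ker(A − (-4)·I) = n − 4 = 1
  rank(A − (-1)·I) = 3, so dim ker(A − (-1)·I) = n − 3 = 2

Summary:
  λ = -4: algebraic multiplicity = 1, geometric multiplicity = 1
  λ = -1: algebraic multiplicity = 4, geometric multiplicity = 2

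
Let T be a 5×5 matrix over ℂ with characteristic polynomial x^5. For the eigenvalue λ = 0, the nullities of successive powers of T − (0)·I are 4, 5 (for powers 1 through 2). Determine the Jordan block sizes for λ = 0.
Block sizes for λ = 0: [2, 1, 1, 1]

From the dimensions of kernels of powers, the number of Jordan blocks of size at least j is d_j − d_{j−1} where d_j = dim ker(N^j) (with d_0 = 0). Computing the differences gives [4, 1].
The number of blocks of size exactly k is (#blocks of size ≥ k) − (#blocks of size ≥ k + 1), so the partition is: 3 block(s) of size 1, 1 block(s) of size 2.
In nonincreasing order the block sizes are [2, 1, 1, 1].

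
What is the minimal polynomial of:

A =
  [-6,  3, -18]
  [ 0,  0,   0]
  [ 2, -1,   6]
x^2

The characteristic polynomial is χ_A(x) = x^3, so the eigenvalues are known. The minimal polynomial is
  m_A(x) = Π_λ (x − λ)^{k_λ}
where k_λ is the size of the *largest* Jordan block for λ (equivalently, the smallest k with (A − λI)^k v = 0 for every generalised eigenvector v of λ).

  λ = 0: largest Jordan block has size 2, contributing (x − 0)^2

So m_A(x) = x^2 = x^2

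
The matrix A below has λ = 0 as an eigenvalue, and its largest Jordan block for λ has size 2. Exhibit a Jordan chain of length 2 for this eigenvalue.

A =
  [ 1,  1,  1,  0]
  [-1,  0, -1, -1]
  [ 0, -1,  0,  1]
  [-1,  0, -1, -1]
A Jordan chain for λ = 0 of length 2:
v_1 = (1, -1, 0, -1)ᵀ
v_2 = (1, 0, 0, 0)ᵀ

Let N = A − (0)·I. We want v_2 with N^2 v_2 = 0 but N^1 v_2 ≠ 0; then v_{j-1} := N · v_j for j = 2, …, 2.

Pick v_2 = (1, 0, 0, 0)ᵀ.
Then v_1 = N · v_2 = (1, -1, 0, -1)ᵀ.

Sanity check: (A − (0)·I) v_1 = (0, 0, 0, 0)ᵀ = 0. ✓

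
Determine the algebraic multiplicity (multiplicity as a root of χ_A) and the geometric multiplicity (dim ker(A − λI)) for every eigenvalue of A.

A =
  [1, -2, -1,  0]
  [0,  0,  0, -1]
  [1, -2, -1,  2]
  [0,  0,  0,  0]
λ = 0: alg = 4, geom = 2

Step 1 — factor the characteristic polynomial to read off the algebraic multiplicities:
  χ_A(x) = x^4

Step 2 — compute geometric multiplicities via the rank-nullity identity g(λ) = n − rank(A − λI):
  rank(A − (0)·I) = 2, so dim ker(A − (0)·I) = n − 2 = 2

Summary:
  λ = 0: algebraic multiplicity = 4, geometric multiplicity = 2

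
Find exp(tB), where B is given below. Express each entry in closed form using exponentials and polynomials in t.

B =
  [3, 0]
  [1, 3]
e^{tB} =
  [exp(3*t), 0]
  [t*exp(3*t), exp(3*t)]

Strategy: write B = P · J · P⁻¹ where J is a Jordan canonical form, so e^{tB} = P · e^{tJ} · P⁻¹, and e^{tJ} can be computed block-by-block.

B has Jordan form
J =
  [3, 1]
  [0, 3]
(up to reordering of blocks).

Per-block formulas:
  For a 2×2 Jordan block J_2(3): exp(t · J_2(3)) = e^(3t)·(I + t·N), where N is the 2×2 nilpotent shift.

After assembling e^{tJ} and conjugating by P, we get:

e^{tB} =
  [exp(3*t), 0]
  [t*exp(3*t), exp(3*t)]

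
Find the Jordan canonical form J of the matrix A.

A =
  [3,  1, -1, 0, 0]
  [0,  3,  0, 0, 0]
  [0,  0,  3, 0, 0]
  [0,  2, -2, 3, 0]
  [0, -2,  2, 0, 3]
J_2(3) ⊕ J_1(3) ⊕ J_1(3) ⊕ J_1(3)

The characteristic polynomial is
  det(x·I − A) = x^5 - 15*x^4 + 90*x^3 - 270*x^2 + 405*x - 243 = (x - 3)^5

Eigenvalues and multiplicities (the geometric multiplicity of λ is n − rank(A − λI), which equals the number of Jordan blocks for λ):
  λ = 3: algebraic multiplicity = 5, geometric multiplicity = 4

Determining the block sizes for each eigenvalue:
  λ = 3: 4 blocks summing to 5 forces exactly one block of size 2 and the rest size 1 → block sizes [2, 1, 1, 1]

Assembling the blocks gives a Jordan form
J =
  [3, 1, 0, 0, 0]
  [0, 3, 0, 0, 0]
  [0, 0, 3, 0, 0]
  [0, 0, 0, 3, 0]
  [0, 0, 0, 0, 3]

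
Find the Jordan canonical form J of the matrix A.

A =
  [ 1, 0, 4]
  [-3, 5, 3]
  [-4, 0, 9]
J_2(5) ⊕ J_1(5)

The characteristic polynomial is
  det(x·I − A) = x^3 - 15*x^2 + 75*x - 125 = (x - 5)^3

Eigenvalues and multiplicities (the geometric multiplicity of λ is n − rank(A − λI), which equals the number of Jordan blocks for λ):
  λ = 5: algebraic multiplicity = 3, geometric multiplicity = 2

Determining the block sizes for each eigenvalue:
  λ = 5: 2 blocks summing to 3 forces exactly one block of size 2 and the rest size 1 → block sizes [2, 1]

Assembling the blocks gives a Jordan form
J =
  [5, 1, 0]
  [0, 5, 0]
  [0, 0, 5]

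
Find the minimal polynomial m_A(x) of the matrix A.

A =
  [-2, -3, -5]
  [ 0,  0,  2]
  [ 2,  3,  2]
x^3

The characteristic polynomial is χ_A(x) = x^3, so the eigenvalues are known. The minimal polynomial is
  m_A(x) = Π_λ (x − λ)^{k_λ}
where k_λ is the size of the *largest* Jordan block for λ (equivalently, the smallest k with (A − λI)^k v = 0 for every generalised eigenvector v of λ).

  λ = 0: largest Jordan block has size 3, contributing (x − 0)^3

So m_A(x) = x^3 = x^3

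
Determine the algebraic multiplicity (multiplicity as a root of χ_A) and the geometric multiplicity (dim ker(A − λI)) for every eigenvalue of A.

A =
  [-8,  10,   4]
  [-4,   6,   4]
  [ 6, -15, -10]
λ = -4: alg = 3, geom = 2

Step 1 — factor the characteristic polynomial to read off the algebraic multiplicities:
  χ_A(x) = (x + 4)^3

Step 2 — compute geometric multiplicities via the rank-nullity identity g(λ) = n − rank(A − λI):
  rank(A − (-4)·I) = 1, so dim ker(A − (-4)·I) = n − 1 = 2

Summary:
  λ = -4: algebraic multiplicity = 3, geometric multiplicity = 2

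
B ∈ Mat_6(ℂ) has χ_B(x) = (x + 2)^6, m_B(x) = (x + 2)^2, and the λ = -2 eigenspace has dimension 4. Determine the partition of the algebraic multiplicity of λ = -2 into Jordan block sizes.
Block sizes for λ = -2: [2, 2, 1, 1]

Step 1 — from the characteristic polynomial, algebraic multiplicity of λ = -2 is 6. From dim ker(B − (-2)·I) = 4, there are exactly 4 Jordan blocks for λ = -2.
Step 2 — from the minimal polynomial, the factor (x + 2)^2 tells us the largest block for λ = -2 has size 2.
Step 3 — with total size 6, 4 blocks, and largest block 2, the block sizes (in nonincreasing order) are [2, 2, 1, 1].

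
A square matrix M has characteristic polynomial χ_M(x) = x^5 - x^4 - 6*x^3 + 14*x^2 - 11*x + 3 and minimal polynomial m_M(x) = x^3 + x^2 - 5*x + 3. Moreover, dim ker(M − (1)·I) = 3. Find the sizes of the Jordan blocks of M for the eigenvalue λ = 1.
Block sizes for λ = 1: [2, 1, 1]

Step 1 — from the characteristic polynomial, algebraic multiplicity of λ = 1 is 4. From dim ker(M − (1)·I) = 3, there are exactly 3 Jordan blocks for λ = 1.
Step 2 — from the minimal polynomial, the factor (x − 1)^2 tells us the largest block for λ = 1 has size 2.
Step 3 — with total size 4, 3 blocks, and largest block 2, the block sizes (in nonincreasing order) are [2, 1, 1].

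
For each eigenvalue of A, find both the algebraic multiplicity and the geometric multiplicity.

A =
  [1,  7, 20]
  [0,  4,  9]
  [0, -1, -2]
λ = 1: alg = 3, geom = 1

Step 1 — factor the characteristic polynomial to read off the algebraic multiplicities:
  χ_A(x) = (x - 1)^3

Step 2 — compute geometric multiplicities via the rank-nullity identity g(λ) = n − rank(A − λI):
  rank(A − (1)·I) = 2, so dim ker(A − (1)·I) = n − 2 = 1

Summary:
  λ = 1: algebraic multiplicity = 3, geometric multiplicity = 1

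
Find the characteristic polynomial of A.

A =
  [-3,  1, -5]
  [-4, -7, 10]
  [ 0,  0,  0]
x^3 + 10*x^2 + 25*x

Expanding det(x·I − A) (e.g. by cofactor expansion or by noting that A is similar to its Jordan form J, which has the same characteristic polynomial as A) gives
  χ_A(x) = x^3 + 10*x^2 + 25*x
which factors as x*(x + 5)^2. The eigenvalues (with algebraic multiplicities) are λ = -5 with multiplicity 2, λ = 0 with multiplicity 1.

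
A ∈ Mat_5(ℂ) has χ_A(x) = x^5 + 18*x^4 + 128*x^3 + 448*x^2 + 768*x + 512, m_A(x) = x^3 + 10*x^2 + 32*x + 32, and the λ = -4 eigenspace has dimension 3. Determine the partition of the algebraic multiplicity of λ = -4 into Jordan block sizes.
Block sizes for λ = -4: [2, 1, 1]

Step 1 — from the characteristic polynomial, algebraic multiplicity of λ = -4 is 4. From dim ker(A − (-4)·I) = 3, there are exactly 3 Jordan blocks for λ = -4.
Step 2 — from the minimal polynomial, the factor (x + 4)^2 tells us the largest block for λ = -4 has size 2.
Step 3 — with total size 4, 3 blocks, and largest block 2, the block sizes (in nonincreasing order) are [2, 1, 1].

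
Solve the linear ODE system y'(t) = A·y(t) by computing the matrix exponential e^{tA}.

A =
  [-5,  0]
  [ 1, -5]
e^{tA} =
  [exp(-5*t), 0]
  [t*exp(-5*t), exp(-5*t)]

Strategy: write A = P · J · P⁻¹ where J is a Jordan canonical form, so e^{tA} = P · e^{tJ} · P⁻¹, and e^{tJ} can be computed block-by-block.

A has Jordan form
J =
  [-5,  1]
  [ 0, -5]
(up to reordering of blocks).

Per-block formulas:
  For a 2×2 Jordan block J_2(-5): exp(t · J_2(-5)) = e^(-5t)·(I + t·N), where N is the 2×2 nilpotent shift.

After assembling e^{tJ} and conjugating by P, we get:

e^{tA} =
  [exp(-5*t), 0]
  [t*exp(-5*t), exp(-5*t)]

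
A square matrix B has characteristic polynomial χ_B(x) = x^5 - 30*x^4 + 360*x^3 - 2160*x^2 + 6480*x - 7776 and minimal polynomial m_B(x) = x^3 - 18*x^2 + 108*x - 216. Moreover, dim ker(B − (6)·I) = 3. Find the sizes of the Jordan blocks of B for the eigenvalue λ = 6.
Block sizes for λ = 6: [3, 1, 1]

Step 1 — from the characteristic polynomial, algebraic multiplicity of λ = 6 is 5. From dim ker(B − (6)·I) = 3, there are exactly 3 Jordan blocks for λ = 6.
Step 2 — from the minimal polynomial, the factor (x − 6)^3 tells us the largest block for λ = 6 has size 3.
Step 3 — with total size 5, 3 blocks, and largest block 3, the block sizes (in nonincreasing order) are [3, 1, 1].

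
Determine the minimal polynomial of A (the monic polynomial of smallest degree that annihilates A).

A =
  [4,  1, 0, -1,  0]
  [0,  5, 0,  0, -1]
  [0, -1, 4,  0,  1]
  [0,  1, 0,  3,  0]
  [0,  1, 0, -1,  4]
x^3 - 12*x^2 + 48*x - 64

The characteristic polynomial is χ_A(x) = (x - 4)^5, so the eigenvalues are known. The minimal polynomial is
  m_A(x) = Π_λ (x − λ)^{k_λ}
where k_λ is the size of the *largest* Jordan block for λ (equivalently, the smallest k with (A − λI)^k v = 0 for every generalised eigenvector v of λ).

  λ = 4: largest Jordan block has size 3, contributing (x − 4)^3

So m_A(x) = (x - 4)^3 = x^3 - 12*x^2 + 48*x - 64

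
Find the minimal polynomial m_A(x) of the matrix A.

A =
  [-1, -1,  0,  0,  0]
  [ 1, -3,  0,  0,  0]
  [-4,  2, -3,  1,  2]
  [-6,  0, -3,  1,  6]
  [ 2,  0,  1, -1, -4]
x^2 + 4*x + 4

The characteristic polynomial is χ_A(x) = (x + 2)^5, so the eigenvalues are known. The minimal polynomial is
  m_A(x) = Π_λ (x − λ)^{k_λ}
where k_λ is the size of the *largest* Jordan block for λ (equivalently, the smallest k with (A − λI)^k v = 0 for every generalised eigenvector v of λ).

  λ = -2: largest Jordan block has size 2, contributing (x + 2)^2

So m_A(x) = (x + 2)^2 = x^2 + 4*x + 4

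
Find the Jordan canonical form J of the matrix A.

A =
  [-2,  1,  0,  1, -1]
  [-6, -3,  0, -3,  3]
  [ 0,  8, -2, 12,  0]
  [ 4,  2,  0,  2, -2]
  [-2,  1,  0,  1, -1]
J_2(-2) ⊕ J_1(-2) ⊕ J_1(0) ⊕ J_1(0)

The characteristic polynomial is
  det(x·I − A) = x^5 + 6*x^4 + 12*x^3 + 8*x^2 = x^2*(x + 2)^3

Eigenvalues and multiplicities (the geometric multiplicity of λ is n − rank(A − λI), which equals the number of Jordan blocks for λ):
  λ = -2: algebraic multiplicity = 3, geometric multiplicity = 2
  λ = 0: algebraic multiplicity = 2, geometric multiplicity = 2

Determining the block sizes for each eigenvalue:
  λ = -2: 2 blocks summing to 3 forces exactly one block of size 2 and the rest size 1 → block sizes [2, 1]
  λ = 0: gm = am = 2, so every block has size 1 → block sizes [1, 1]

Assembling the blocks gives a Jordan form
J =
  [-2,  1,  0, 0, 0]
  [ 0, -2,  0, 0, 0]
  [ 0,  0, -2, 0, 0]
  [ 0,  0,  0, 0, 0]
  [ 0,  0,  0, 0, 0]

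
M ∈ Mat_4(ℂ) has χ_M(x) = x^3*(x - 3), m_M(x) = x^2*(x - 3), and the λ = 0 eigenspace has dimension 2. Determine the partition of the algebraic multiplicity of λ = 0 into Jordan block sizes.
Block sizes for λ = 0: [2, 1]

Step 1 — from the characteristic polynomial, algebraic multiplicity of λ = 0 is 3. From dim ker(M − (0)·I) = 2, there are exactly 2 Jordan blocks for λ = 0.
Step 2 — from the minimal polynomial, the factor (x − 0)^2 tells us the largest block for λ = 0 has size 2.
Step 3 — with total size 3, 2 blocks, and largest block 2, the block sizes (in nonincreasing order) are [2, 1].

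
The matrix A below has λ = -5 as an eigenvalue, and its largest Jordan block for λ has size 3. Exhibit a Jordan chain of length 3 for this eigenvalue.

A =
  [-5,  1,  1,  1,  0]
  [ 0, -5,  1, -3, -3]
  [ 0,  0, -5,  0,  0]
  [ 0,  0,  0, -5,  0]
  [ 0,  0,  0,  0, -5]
A Jordan chain for λ = -5 of length 3:
v_1 = (1, 0, 0, 0, 0)ᵀ
v_2 = (1, 1, 0, 0, 0)ᵀ
v_3 = (0, 0, 1, 0, 0)ᵀ

Let N = A − (-5)·I. We want v_3 with N^3 v_3 = 0 but N^2 v_3 ≠ 0; then v_{j-1} := N · v_j for j = 3, …, 2.

Pick v_3 = (0, 0, 1, 0, 0)ᵀ.
Then v_2 = N · v_3 = (1, 1, 0, 0, 0)ᵀ.
Then v_1 = N · v_2 = (1, 0, 0, 0, 0)ᵀ.

Sanity check: (A − (-5)·I) v_1 = (0, 0, 0, 0, 0)ᵀ = 0. ✓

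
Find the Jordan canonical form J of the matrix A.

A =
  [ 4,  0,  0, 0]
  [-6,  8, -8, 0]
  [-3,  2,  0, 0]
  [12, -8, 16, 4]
J_2(4) ⊕ J_1(4) ⊕ J_1(4)

The characteristic polynomial is
  det(x·I − A) = x^4 - 16*x^3 + 96*x^2 - 256*x + 256 = (x - 4)^4

Eigenvalues and multiplicities (the geometric multiplicity of λ is n − rank(A − λI), which equals the number of Jordan blocks for λ):
  λ = 4: algebraic multiplicity = 4, geometric multiplicity = 3

Determining the block sizes for each eigenvalue:
  λ = 4: 3 blocks summing to 4 forces exactly one block of size 2 and the rest size 1 → block sizes [2, 1, 1]

Assembling the blocks gives a Jordan form
J =
  [4, 1, 0, 0]
  [0, 4, 0, 0]
  [0, 0, 4, 0]
  [0, 0, 0, 4]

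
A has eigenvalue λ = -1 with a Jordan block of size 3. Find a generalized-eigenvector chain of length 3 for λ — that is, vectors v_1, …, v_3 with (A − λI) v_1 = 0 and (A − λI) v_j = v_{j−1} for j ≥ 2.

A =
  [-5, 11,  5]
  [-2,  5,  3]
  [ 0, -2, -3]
A Jordan chain for λ = -1 of length 3:
v_1 = (-6, -4, 4)ᵀ
v_2 = (-4, -2, 0)ᵀ
v_3 = (1, 0, 0)ᵀ

Let N = A − (-1)·I. We want v_3 with N^3 v_3 = 0 but N^2 v_3 ≠ 0; then v_{j-1} := N · v_j for j = 3, …, 2.

Pick v_3 = (1, 0, 0)ᵀ.
Then v_2 = N · v_3 = (-4, -2, 0)ᵀ.
Then v_1 = N · v_2 = (-6, -4, 4)ᵀ.

Sanity check: (A − (-1)·I) v_1 = (0, 0, 0)ᵀ = 0. ✓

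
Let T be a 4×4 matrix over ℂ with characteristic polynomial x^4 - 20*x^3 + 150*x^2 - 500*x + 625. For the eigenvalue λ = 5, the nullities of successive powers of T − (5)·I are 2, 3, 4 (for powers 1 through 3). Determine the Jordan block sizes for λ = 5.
Block sizes for λ = 5: [3, 1]

From the dimensions of kernels of powers, the number of Jordan blocks of size at least j is d_j − d_{j−1} where d_j = dim ker(N^j) (with d_0 = 0). Computing the differences gives [2, 1, 1].
The number of blocks of size exactly k is (#blocks of size ≥ k) − (#blocks of size ≥ k + 1), so the partition is: 1 block(s) of size 1, 1 block(s) of size 3.
In nonincreasing order the block sizes are [3, 1].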